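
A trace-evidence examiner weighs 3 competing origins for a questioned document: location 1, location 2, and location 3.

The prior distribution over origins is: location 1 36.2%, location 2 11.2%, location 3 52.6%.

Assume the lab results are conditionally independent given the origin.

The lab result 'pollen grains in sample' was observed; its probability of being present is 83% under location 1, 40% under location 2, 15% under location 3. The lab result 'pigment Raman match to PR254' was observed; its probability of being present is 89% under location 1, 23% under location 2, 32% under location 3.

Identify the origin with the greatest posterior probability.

For each hypothesis, the unnormalized posterior weight is prior × product of the lab result likelihoods:
  location 1: 0.362 × 0.83 × 0.89 = 0.26741
  location 2: 0.112 × 0.40 × 0.23 = 0.010304
  location 3: 0.526 × 0.15 × 0.32 = 0.025248
Normalizing constant Z = 0.26741 + 0.010304 + 0.025248 = 0.30296.
P(location 1 | evidence) ≈ 0.26741 / 0.30296 ≈ 0.883
P(location 2 | evidence) ≈ 0.010304 / 0.30296 ≈ 0.034
P(location 3 | evidence) ≈ 0.025248 / 0.30296 ≈ 0.083
The largest is 0.883, so location 1 is most probable.

location 1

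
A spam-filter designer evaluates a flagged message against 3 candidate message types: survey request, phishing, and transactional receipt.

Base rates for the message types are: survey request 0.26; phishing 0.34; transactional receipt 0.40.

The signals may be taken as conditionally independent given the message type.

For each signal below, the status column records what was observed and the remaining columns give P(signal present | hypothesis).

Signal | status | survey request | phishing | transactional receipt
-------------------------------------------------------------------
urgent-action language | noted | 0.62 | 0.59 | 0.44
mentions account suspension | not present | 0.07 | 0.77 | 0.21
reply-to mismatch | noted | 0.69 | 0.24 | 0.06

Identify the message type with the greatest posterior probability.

survey request

By Bayes' rule with conditional independence, the unnormalized weight for each hypothesis is prior × ∏ likelihoods (using 1 − P(present | H) for each absent signal):
  survey request: 0.26 × 0.62 × (1 − 0.07) × 0.69 = 0.10344
  phishing: 0.34 × 0.59 × (1 − 0.77) × 0.24 = 0.011073
  transactional receipt: 0.40 × 0.44 × (1 − 0.21) × 0.06 = 0.0083424
The unnormalized weights sum to 0.12286.
P(survey request | evidence) ≈ 0.10344 / 0.12286 ≈ 0.842
P(phishing | evidence) ≈ 0.011073 / 0.12286 ≈ 0.090
P(transactional receipt | evidence) ≈ 0.0083424 / 0.12286 ≈ 0.068
The largest is 0.842, so survey request is most probable.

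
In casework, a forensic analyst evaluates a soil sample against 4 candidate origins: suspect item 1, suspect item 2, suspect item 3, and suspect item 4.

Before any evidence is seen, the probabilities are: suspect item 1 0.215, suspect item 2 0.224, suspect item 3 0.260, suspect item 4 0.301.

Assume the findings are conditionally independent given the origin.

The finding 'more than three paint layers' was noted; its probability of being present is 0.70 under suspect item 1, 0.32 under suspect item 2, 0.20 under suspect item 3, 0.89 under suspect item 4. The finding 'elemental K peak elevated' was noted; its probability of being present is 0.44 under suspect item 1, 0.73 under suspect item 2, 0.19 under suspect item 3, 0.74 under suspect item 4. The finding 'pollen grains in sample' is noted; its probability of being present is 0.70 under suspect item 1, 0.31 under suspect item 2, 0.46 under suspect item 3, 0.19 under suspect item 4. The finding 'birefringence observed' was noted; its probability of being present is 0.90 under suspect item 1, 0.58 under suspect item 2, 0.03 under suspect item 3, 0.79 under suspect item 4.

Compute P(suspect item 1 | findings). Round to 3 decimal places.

0.515

For each hypothesis, the unnormalized posterior weight is prior × product of the finding likelihoods:
  suspect item 1: 0.215 × 0.70 × 0.44 × 0.70 × 0.90 = 0.041719
  suspect item 2: 0.224 × 0.32 × 0.73 × 0.31 × 0.58 = 0.0094083
  suspect item 3: 0.260 × 0.20 × 0.19 × 0.46 × 0.03 = 0.00013634
  suspect item 4: 0.301 × 0.89 × 0.74 × 0.19 × 0.79 = 0.029756
Normalizing constant Z = 0.041719 + 0.0094083 + 0.00013634 + 0.029756 = 0.081019.
P(suspect item 1 | evidence) = 0.041719 / 0.081019 ≈ 0.515.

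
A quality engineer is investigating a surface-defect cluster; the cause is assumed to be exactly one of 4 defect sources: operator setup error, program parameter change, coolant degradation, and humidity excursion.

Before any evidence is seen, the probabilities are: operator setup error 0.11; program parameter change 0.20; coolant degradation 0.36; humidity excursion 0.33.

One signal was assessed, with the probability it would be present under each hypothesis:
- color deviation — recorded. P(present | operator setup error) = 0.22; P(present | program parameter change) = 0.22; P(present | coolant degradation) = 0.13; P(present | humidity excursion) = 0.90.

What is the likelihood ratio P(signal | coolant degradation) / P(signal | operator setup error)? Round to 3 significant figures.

Likelihood of this signal under each hypothesis:
  coolant degradation: 0.13
  operator setup error: 0.22
Bayes factor = 0.13 / 0.22 ≈ 0.591

0.591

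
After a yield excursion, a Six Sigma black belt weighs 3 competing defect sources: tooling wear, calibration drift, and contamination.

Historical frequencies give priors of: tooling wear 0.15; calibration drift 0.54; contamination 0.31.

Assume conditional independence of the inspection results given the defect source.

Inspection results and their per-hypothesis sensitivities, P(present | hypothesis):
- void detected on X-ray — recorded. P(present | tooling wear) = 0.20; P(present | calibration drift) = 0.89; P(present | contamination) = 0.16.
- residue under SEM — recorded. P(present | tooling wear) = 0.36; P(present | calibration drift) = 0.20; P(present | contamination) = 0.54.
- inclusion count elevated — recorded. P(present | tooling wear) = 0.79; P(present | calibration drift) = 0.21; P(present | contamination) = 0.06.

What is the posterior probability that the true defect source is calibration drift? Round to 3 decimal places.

0.666

For each hypothesis, the unnormalized posterior weight is prior × product of the inspection result likelihoods:
  tooling wear: 0.15 × 0.20 × 0.36 × 0.79 = 0.008532
  calibration drift: 0.54 × 0.89 × 0.20 × 0.21 = 0.020185
  contamination: 0.31 × 0.16 × 0.54 × 0.06 = 0.001607
Marginal likelihood of the evidence = 0.030324.
P(calibration drift | evidence) = 0.020185 / 0.030324 ≈ 0.666.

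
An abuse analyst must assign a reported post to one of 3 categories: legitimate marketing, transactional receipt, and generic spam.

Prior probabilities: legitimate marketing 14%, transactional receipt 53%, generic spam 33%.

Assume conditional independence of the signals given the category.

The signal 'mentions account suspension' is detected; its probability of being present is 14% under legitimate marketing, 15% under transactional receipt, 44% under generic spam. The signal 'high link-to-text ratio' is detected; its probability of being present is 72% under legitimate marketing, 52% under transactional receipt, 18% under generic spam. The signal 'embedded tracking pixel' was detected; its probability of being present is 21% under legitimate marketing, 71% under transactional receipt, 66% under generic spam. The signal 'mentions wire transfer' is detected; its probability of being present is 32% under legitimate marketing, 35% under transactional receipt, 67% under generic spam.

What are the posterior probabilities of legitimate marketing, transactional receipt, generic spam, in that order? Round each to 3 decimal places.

0.042, 0.451, 0.507

By Bayes' rule with conditional independence, the unnormalized weight for each hypothesis is prior × ∏ likelihoods:
  legitimate marketing: 0.14 × 0.14 × 0.72 × 0.21 × 0.32 = 0.00094833
  transactional receipt: 0.53 × 0.15 × 0.52 × 0.71 × 0.35 = 0.010273
  generic spam: 0.33 × 0.44 × 0.18 × 0.66 × 0.67 = 0.011557
Normalizing constant Z = 0.00094833 + 0.010273 + 0.011557 = 0.022779.
P(legitimate marketing | evidence) = 0.00094833 / 0.022779 ≈ 0.042
P(transactional receipt | evidence) = 0.010273 / 0.022779 ≈ 0.451
P(generic spam | evidence) = 0.011557 / 0.022779 ≈ 0.507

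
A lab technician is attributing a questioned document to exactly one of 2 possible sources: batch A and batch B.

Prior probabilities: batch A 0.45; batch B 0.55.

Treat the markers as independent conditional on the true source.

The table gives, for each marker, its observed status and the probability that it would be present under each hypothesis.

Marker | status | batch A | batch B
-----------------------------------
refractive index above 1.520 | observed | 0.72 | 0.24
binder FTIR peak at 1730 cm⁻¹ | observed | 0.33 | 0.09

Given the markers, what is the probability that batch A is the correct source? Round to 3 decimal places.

Multiply each prior by the joint likelihood of the marker pattern:
  batch A: 0.45 × 0.72 × 0.33 = 0.10692
  batch B: 0.55 × 0.24 × 0.09 = 0.01188
Normalizing constant Z = 0.10692 + 0.01188 = 0.1188.
P(batch A | evidence) = 0.10692 / 0.1188 ≈ 0.900.

0.900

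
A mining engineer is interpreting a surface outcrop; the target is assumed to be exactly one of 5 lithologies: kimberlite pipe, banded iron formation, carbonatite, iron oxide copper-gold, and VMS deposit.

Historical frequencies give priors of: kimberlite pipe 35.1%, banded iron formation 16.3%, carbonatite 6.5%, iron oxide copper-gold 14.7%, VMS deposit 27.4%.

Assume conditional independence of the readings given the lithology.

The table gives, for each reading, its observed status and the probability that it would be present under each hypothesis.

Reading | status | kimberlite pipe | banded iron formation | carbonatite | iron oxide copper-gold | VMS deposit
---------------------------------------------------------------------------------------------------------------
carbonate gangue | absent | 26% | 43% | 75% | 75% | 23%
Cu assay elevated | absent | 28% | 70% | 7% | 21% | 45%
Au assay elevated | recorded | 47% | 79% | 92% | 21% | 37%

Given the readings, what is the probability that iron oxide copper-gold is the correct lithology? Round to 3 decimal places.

Multiply each prior by the joint likelihood of the reading pattern (using 1 − P(present | H) for each absent reading):
  kimberlite pipe: 0.351 × (1 − 0.26) × (1 − 0.28) × 0.47 = 0.087896
  banded iron formation: 0.163 × (1 − 0.43) × (1 − 0.70) × 0.79 = 0.02202
  carbonatite: 0.065 × (1 − 0.75) × (1 − 0.07) × 0.92 = 0.013903
  iron oxide copper-gold: 0.147 × (1 − 0.75) × (1 − 0.21) × 0.21 = 0.0060968
  VMS deposit: 0.274 × (1 − 0.23) × (1 − 0.45) × 0.37 = 0.042934
The unnormalized weights sum to 0.17285.
P(iron oxide copper-gold | evidence) = 0.0060968 / 0.17285 ≈ 0.035.

0.035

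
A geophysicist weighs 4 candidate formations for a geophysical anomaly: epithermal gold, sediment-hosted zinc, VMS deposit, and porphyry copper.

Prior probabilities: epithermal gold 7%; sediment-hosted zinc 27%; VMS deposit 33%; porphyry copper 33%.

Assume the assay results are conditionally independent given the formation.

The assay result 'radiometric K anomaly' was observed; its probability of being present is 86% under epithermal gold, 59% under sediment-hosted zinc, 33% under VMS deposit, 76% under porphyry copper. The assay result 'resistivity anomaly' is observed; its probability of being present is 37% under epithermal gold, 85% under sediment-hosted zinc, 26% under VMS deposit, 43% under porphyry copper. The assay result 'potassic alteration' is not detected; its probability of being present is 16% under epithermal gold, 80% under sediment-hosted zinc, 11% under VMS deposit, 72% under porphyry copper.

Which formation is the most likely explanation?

Multiply each prior by the joint likelihood of the assay result pattern (using 1 − P(present | H) for each absent assay result):
  epithermal gold: 0.07 × 0.86 × 0.37 × (1 − 0.16) = 0.01871
  sediment-hosted zinc: 0.27 × 0.59 × 0.85 × (1 − 0.80) = 0.027081
  VMS deposit: 0.33 × 0.33 × 0.26 × (1 − 0.11) = 0.025199
  porphyry copper: 0.33 × 0.76 × 0.43 × (1 − 0.72) = 0.030196
Marginal likelihood of the evidence = 0.10119.
P(epithermal gold | evidence) ≈ 0.01871 / 0.10119 ≈ 0.185
P(sediment-hosted zinc | evidence) ≈ 0.027081 / 0.10119 ≈ 0.268
P(VMS deposit | evidence) ≈ 0.025199 / 0.10119 ≈ 0.249
P(porphyry copper | evidence) ≈ 0.030196 / 0.10119 ≈ 0.298
The largest is 0.298, so porphyry copper is most probable.

porphyry copper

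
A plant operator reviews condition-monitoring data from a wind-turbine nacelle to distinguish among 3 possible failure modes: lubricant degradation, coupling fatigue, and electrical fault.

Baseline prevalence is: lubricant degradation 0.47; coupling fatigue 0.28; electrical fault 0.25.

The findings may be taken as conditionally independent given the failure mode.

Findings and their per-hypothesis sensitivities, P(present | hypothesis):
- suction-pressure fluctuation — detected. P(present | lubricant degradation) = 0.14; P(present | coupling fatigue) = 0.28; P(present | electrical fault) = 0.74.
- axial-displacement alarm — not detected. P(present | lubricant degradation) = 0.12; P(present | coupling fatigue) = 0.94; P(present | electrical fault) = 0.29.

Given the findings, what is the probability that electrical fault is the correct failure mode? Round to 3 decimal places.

Multiply each prior by the joint likelihood of the evidence pattern (using 1 − P(present | H) for each absent finding):
  lubricant degradation: 0.47 × 0.14 × (1 − 0.12) = 0.057904
  coupling fatigue: 0.28 × 0.28 × (1 − 0.94) = 0.004704
  electrical fault: 0.25 × 0.74 × (1 − 0.29) = 0.13135
The unnormalized weights sum to 0.19396.
P(electrical fault | evidence) = 0.13135 / 0.19396 ≈ 0.677.

0.677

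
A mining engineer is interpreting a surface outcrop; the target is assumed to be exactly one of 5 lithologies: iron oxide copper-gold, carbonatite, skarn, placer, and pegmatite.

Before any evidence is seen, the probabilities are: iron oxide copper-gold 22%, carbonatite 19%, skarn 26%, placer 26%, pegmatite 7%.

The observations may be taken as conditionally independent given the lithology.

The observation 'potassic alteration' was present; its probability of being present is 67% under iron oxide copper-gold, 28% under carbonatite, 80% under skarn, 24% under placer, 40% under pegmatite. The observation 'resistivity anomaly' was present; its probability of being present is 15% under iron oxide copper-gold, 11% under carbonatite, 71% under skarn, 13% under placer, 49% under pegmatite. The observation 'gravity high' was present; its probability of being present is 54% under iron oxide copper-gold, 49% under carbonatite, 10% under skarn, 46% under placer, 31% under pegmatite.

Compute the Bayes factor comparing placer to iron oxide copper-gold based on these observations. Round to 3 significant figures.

0.264

The Bayes factor is the ratio of the joint likelihoods of the evidence pattern under the two hypotheses.
  placer: 0.24 × 0.13 × 0.46 = 0.014352
  iron oxide copper-gold: 0.67 × 0.15 × 0.54 = 0.05427
Bayes factor = 0.014352 / 0.05427 ≈ 0.264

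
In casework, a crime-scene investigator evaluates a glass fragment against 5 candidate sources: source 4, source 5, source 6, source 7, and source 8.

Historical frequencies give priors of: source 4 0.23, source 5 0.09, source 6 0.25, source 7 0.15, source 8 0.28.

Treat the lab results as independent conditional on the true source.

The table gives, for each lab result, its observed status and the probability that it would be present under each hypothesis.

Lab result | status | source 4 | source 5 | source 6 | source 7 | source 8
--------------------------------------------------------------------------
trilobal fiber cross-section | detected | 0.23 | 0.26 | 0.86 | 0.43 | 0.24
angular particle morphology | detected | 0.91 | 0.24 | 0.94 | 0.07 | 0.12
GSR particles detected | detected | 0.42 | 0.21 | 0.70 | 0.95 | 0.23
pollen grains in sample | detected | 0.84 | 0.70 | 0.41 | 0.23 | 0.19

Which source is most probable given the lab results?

source 6

For each hypothesis, the unnormalized posterior weight is prior × product of the lab result likelihoods:
  source 4: 0.23 × 0.23 × 0.91 × 0.42 × 0.84 = 0.016983
  source 5: 0.09 × 0.26 × 0.24 × 0.21 × 0.70 = 0.00082555
  source 6: 0.25 × 0.86 × 0.94 × 0.70 × 0.41 = 0.058003
  source 7: 0.15 × 0.43 × 0.07 × 0.95 × 0.23 = 0.00098653
  source 8: 0.28 × 0.24 × 0.12 × 0.23 × 0.19 = 0.0003524
Marginal likelihood of the evidence = 0.077151.
P(source 4 | evidence) ≈ 0.016983 / 0.077151 ≈ 0.220
P(source 5 | evidence) ≈ 0.00082555 / 0.077151 ≈ 0.011
P(source 6 | evidence) ≈ 0.058003 / 0.077151 ≈ 0.752
P(source 7 | evidence) ≈ 0.00098653 / 0.077151 ≈ 0.013
P(source 8 | evidence) ≈ 0.0003524 / 0.077151 ≈ 0.005
The largest is 0.752, so source 6 is most probable.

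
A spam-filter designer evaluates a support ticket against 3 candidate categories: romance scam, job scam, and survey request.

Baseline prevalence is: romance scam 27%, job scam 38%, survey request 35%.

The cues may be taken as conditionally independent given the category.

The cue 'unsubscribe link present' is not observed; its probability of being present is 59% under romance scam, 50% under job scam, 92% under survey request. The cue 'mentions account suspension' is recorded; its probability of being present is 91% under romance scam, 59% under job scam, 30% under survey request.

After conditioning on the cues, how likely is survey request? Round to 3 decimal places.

0.038

For each hypothesis, the unnormalized posterior weight is prior × product of the cue likelihoods (using 1 − P(present | H) for each absent cue):
  romance scam: 0.27 × (1 − 0.59) × 0.91 = 0.10074
  job scam: 0.38 × (1 − 0.50) × 0.59 = 0.1121
  survey request: 0.35 × (1 − 0.92) × 0.30 = 0.0084
Normalizing constant Z = 0.10074 + 0.1121 + 0.0084 = 0.22124.
P(survey request | evidence) = 0.0084 / 0.22124 ≈ 0.038.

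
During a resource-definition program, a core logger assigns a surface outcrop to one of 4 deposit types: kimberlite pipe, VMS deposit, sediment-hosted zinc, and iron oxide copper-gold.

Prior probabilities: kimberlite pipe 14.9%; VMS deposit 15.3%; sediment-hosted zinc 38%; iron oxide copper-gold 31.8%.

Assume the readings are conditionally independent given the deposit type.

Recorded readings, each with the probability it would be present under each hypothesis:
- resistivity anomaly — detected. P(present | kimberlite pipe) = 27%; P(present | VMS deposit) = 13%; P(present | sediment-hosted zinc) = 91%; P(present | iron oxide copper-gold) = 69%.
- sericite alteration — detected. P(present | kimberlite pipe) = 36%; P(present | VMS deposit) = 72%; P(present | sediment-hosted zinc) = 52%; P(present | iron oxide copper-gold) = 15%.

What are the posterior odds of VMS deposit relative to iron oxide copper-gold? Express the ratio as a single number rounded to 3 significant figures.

The normalizing constant cancels in an odds ratio, so compute prior × likelihood for the two hypotheses only:
  VMS deposit: 0.153 × 0.13 × 0.72 = 0.014321
  iron oxide copper-gold: 0.318 × 0.69 × 0.15 = 0.032913
Posterior odds = 0.014321 / 0.032913 ≈ 0.435.

0.435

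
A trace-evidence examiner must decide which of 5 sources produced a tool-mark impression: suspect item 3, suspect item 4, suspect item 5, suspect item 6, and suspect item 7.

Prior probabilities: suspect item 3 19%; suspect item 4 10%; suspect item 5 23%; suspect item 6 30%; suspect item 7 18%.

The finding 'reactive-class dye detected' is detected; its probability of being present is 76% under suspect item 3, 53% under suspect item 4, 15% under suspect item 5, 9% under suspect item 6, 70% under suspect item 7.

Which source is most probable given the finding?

By Bayes' rule, the unnormalized weight for each hypothesis is prior × likelihood:
  suspect item 3: 0.19 × 0.76 = 0.1444
  suspect item 4: 0.10 × 0.53 = 0.053
  suspect item 5: 0.23 × 0.15 = 0.0345
  suspect item 6: 0.30 × 0.09 = 0.027
  suspect item 7: 0.18 × 0.70 = 0.126
Normalizing constant Z = 0.1444 + 0.053 + 0.0345 + 0.027 + 0.126 = 0.3849.
P(suspect item 3 | evidence) ≈ 0.1444 / 0.3849 ≈ 0.375
P(suspect item 4 | evidence) ≈ 0.053 / 0.3849 ≈ 0.138
P(suspect item 5 | evidence) ≈ 0.0345 / 0.3849 ≈ 0.090
P(suspect item 6 | evidence) ≈ 0.027 / 0.3849 ≈ 0.070
P(suspect item 7 | evidence) ≈ 0.126 / 0.3849 ≈ 0.327
The largest is 0.375, so suspect item 3 is most probable.

suspect item 3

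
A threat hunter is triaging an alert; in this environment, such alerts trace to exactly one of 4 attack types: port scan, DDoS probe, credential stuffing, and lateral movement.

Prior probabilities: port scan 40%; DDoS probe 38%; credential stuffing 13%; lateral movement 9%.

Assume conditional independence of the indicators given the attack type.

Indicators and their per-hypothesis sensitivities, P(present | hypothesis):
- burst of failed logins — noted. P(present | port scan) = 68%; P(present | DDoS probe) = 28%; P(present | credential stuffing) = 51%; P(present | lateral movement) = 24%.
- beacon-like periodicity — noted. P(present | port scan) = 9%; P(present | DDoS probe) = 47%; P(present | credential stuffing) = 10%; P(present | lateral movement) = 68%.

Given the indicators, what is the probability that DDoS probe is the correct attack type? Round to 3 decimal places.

Multiply each prior by the joint likelihood of the indicator pattern:
  port scan: 0.40 × 0.68 × 0.09 = 0.02448
  DDoS probe: 0.38 × 0.28 × 0.47 = 0.050008
  credential stuffing: 0.13 × 0.51 × 0.10 = 0.00663
  lateral movement: 0.09 × 0.24 × 0.68 = 0.014688
Marginal likelihood of the evidence = 0.095806.
P(DDoS probe | evidence) = 0.050008 / 0.095806 ≈ 0.522.

0.522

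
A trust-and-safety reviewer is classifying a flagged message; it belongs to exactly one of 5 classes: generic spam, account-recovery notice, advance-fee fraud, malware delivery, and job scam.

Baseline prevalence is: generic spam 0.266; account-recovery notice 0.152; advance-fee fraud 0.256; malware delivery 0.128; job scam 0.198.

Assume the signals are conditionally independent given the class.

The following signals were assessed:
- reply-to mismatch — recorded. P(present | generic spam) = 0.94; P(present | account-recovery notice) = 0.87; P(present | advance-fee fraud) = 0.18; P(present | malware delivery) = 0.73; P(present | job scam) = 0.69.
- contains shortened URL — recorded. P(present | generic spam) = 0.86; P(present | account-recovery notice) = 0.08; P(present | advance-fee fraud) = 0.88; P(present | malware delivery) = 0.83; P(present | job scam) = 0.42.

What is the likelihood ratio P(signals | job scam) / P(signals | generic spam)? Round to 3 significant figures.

Joint likelihood of the signal pattern under each hypothesis:
  job scam: 0.69 × 0.42 = 0.2898
  generic spam: 0.94 × 0.86 = 0.8084
Bayes factor = 0.2898 / 0.8084 ≈ 0.358

0.358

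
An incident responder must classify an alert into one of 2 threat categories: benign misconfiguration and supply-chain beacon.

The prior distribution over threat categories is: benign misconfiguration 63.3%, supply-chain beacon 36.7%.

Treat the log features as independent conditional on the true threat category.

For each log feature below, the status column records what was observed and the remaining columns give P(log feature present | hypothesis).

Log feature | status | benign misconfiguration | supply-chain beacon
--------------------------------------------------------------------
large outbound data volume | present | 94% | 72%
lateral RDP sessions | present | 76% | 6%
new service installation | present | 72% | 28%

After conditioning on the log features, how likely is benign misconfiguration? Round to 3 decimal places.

By Bayes' rule with conditional independence, the unnormalized weight for each hypothesis is prior × ∏ likelihoods:
  benign misconfiguration: 0.633 × 0.94 × 0.76 × 0.72 = 0.32559
  supply-chain beacon: 0.367 × 0.72 × 0.06 × 0.28 = 0.0044392
Marginal likelihood of the evidence = 0.33003.
P(benign misconfiguration | evidence) = 0.32559 / 0.33003 ≈ 0.987.

0.987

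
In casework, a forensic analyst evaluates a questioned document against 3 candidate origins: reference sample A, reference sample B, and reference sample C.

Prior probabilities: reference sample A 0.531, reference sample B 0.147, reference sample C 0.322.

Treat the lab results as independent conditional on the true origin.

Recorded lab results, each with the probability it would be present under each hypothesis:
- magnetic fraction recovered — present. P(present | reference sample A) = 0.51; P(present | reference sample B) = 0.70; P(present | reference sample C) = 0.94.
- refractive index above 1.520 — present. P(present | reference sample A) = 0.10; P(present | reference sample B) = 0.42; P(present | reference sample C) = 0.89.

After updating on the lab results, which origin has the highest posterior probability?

reference sample C

Multiply each prior by the joint likelihood of the lab result pattern:
  reference sample A: 0.531 × 0.51 × 0.10 = 0.027081
  reference sample B: 0.147 × 0.70 × 0.42 = 0.043218
  reference sample C: 0.322 × 0.94 × 0.89 = 0.26939
Marginal likelihood of the evidence = 0.33968.
P(reference sample A | evidence) ≈ 0.027081 / 0.33968 ≈ 0.080
P(reference sample B | evidence) ≈ 0.043218 / 0.33968 ≈ 0.127
P(reference sample C | evidence) ≈ 0.26939 / 0.33968 ≈ 0.793
The largest is 0.793, so reference sample C is most probable.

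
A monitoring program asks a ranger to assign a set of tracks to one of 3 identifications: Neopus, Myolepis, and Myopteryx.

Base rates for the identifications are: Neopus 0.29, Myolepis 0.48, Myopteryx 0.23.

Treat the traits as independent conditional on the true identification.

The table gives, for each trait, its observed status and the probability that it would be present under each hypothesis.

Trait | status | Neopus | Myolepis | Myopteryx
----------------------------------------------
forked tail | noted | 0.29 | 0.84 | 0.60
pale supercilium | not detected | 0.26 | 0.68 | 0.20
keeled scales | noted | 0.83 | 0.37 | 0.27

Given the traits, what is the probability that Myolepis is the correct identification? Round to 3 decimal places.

By Bayes' rule with conditional independence, the unnormalized weight for each hypothesis is prior × ∏ likelihoods (using 1 − P(present | H) for each absent trait):
  Neopus: 0.29 × 0.29 × (1 − 0.26) × 0.83 = 0.051654
  Myolepis: 0.48 × 0.84 × (1 − 0.68) × 0.37 = 0.047739
  Myopteryx: 0.23 × 0.60 × (1 − 0.20) × 0.27 = 0.029808
Marginal likelihood of the evidence = 0.1292.
P(Myolepis | evidence) = 0.047739 / 0.1292 ≈ 0.369.

0.369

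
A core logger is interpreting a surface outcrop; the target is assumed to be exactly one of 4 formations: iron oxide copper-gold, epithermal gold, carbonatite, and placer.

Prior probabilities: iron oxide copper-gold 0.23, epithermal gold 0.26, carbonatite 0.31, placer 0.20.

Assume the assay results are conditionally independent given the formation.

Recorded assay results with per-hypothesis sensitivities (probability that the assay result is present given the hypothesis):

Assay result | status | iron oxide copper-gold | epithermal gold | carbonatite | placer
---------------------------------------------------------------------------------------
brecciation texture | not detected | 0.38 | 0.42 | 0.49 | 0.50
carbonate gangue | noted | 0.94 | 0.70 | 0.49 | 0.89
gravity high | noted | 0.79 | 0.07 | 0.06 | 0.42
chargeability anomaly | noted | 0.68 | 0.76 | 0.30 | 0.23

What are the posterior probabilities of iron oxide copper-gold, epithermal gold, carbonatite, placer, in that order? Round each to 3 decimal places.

0.822, 0.064, 0.016, 0.098

Multiply each prior by the joint likelihood of the assay result pattern (using 1 − P(present | H) for each absent assay result):
  iron oxide copper-gold: 0.23 × (1 − 0.38) × 0.94 × 0.79 × 0.68 = 0.072008
  epithermal gold: 0.26 × (1 − 0.42) × 0.70 × 0.07 × 0.76 = 0.0056158
  carbonatite: 0.31 × (1 − 0.49) × 0.49 × 0.06 × 0.30 = 0.0013944
  placer: 0.20 × (1 − 0.50) × 0.89 × 0.42 × 0.23 = 0.0085974
Normalizing constant Z = 0.072008 + 0.0056158 + 0.0013944 + 0.0085974 = 0.087616.
P(iron oxide copper-gold | evidence) = 0.072008 / 0.087616 ≈ 0.822
P(epithermal gold | evidence) = 0.0056158 / 0.087616 ≈ 0.064
P(carbonatite | evidence) = 0.0013944 / 0.087616 ≈ 0.016
P(placer | evidence) = 0.0085974 / 0.087616 ≈ 0.098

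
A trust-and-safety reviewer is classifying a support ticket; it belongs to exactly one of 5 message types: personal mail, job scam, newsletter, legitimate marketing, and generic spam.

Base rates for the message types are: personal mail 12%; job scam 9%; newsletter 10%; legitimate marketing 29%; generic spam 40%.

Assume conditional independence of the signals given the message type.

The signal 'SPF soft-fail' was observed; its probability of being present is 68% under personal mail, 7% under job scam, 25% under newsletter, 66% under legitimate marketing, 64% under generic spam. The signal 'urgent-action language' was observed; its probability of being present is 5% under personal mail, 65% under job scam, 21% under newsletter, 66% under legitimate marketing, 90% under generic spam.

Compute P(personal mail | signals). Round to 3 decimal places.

By Bayes' rule with conditional independence, the unnormalized weight for each hypothesis is prior × ∏ likelihoods:
  personal mail: 0.12 × 0.68 × 0.05 = 0.00408
  job scam: 0.09 × 0.07 × 0.65 = 0.004095
  newsletter: 0.10 × 0.25 × 0.21 = 0.00525
  legitimate marketing: 0.29 × 0.66 × 0.66 = 0.12632
  generic spam: 0.40 × 0.64 × 0.90 = 0.2304
The unnormalized weights sum to 0.37015.
P(personal mail | evidence) = 0.00408 / 0.37015 ≈ 0.011.

0.011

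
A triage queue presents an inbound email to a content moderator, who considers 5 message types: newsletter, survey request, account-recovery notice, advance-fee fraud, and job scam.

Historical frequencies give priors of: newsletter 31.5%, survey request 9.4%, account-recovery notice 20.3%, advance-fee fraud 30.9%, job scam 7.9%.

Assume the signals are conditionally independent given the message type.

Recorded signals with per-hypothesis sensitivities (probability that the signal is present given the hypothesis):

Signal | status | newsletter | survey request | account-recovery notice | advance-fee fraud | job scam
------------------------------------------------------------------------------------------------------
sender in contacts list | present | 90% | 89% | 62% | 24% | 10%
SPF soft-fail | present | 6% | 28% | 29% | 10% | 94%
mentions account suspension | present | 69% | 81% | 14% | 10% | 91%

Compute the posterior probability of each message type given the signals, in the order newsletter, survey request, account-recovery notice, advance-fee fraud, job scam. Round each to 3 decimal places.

0.271, 0.438, 0.118, 0.017, 0.156

By Bayes' rule with conditional independence, the unnormalized weight for each hypothesis is prior × ∏ likelihoods:
  newsletter: 0.315 × 0.90 × 0.06 × 0.69 = 0.011737
  survey request: 0.094 × 0.89 × 0.28 × 0.81 = 0.018974
  account-recovery notice: 0.203 × 0.62 × 0.29 × 0.14 = 0.0051099
  advance-fee fraud: 0.309 × 0.24 × 0.10 × 0.10 = 0.0007416
  job scam: 0.079 × 0.10 × 0.94 × 0.91 = 0.0067577
Marginal likelihood of the evidence = 0.04332.
P(newsletter | evidence) = 0.011737 / 0.04332 ≈ 0.271
P(survey request | evidence) = 0.018974 / 0.04332 ≈ 0.438
P(account-recovery notice | evidence) = 0.0051099 / 0.04332 ≈ 0.118
P(advance-fee fraud | evidence) = 0.0007416 / 0.04332 ≈ 0.017
P(job scam | evidence) = 0.0067577 / 0.04332 ≈ 0.156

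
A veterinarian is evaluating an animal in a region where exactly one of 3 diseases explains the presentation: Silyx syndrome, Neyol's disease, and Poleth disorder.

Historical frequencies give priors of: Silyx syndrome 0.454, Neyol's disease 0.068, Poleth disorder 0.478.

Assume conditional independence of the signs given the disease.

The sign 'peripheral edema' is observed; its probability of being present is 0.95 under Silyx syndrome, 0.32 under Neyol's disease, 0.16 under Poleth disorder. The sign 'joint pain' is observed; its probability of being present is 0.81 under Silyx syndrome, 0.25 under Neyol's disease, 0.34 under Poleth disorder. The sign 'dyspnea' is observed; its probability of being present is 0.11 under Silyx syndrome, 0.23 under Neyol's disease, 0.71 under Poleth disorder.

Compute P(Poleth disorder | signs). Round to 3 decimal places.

Multiply each prior by the joint likelihood of the sign pattern:
  Silyx syndrome: 0.454 × 0.95 × 0.81 × 0.11 = 0.038429
  Neyol's disease: 0.068 × 0.32 × 0.25 × 0.23 = 0.0012512
  Poleth disorder: 0.478 × 0.16 × 0.34 × 0.71 = 0.018462
Marginal likelihood of the evidence = 0.058142.
P(Poleth disorder | evidence) = 0.018462 / 0.058142 ≈ 0.318.

0.318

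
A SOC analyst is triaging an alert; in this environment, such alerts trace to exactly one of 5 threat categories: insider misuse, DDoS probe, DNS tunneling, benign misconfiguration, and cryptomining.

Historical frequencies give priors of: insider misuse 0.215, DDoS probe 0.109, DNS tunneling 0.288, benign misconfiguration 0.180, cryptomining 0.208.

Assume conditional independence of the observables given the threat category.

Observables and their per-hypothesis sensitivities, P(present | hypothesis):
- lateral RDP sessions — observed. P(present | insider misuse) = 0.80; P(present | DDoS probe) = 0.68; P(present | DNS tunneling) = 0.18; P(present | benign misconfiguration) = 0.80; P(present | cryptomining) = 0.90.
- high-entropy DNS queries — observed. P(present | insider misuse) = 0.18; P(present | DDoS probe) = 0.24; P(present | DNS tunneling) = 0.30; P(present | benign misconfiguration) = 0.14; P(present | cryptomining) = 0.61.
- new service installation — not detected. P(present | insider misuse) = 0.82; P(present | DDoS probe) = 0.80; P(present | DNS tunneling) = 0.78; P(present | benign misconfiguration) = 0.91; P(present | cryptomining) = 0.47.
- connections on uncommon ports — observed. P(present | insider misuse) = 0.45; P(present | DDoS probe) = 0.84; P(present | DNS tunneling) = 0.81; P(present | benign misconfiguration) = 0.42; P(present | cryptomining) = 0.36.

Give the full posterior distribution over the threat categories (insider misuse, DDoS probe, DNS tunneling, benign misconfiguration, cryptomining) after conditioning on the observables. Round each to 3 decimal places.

0.081, 0.097, 0.090, 0.025, 0.707

For each hypothesis, the unnormalized posterior weight is prior × product of the observable likelihoods (using 1 − P(present | H) for each absent observable):
  insider misuse: 0.215 × 0.80 × 0.18 × (1 − 0.82) × 0.45 = 0.0025078
  DDoS probe: 0.109 × 0.68 × 0.24 × (1 − 0.80) × 0.84 = 0.0029885
  DNS tunneling: 0.288 × 0.18 × 0.30 × (1 − 0.78) × 0.81 = 0.0027714
  benign misconfiguration: 0.180 × 0.80 × 0.14 × (1 − 0.91) × 0.42 = 0.00076205
  cryptomining: 0.208 × 0.90 × 0.61 × (1 − 0.47) × 0.36 = 0.021788
Marginal likelihood of the evidence = 0.030818.
P(insider misuse | evidence) = 0.0025078 / 0.030818 ≈ 0.081
P(DDoS probe | evidence) = 0.0029885 / 0.030818 ≈ 0.097
P(DNS tunneling | evidence) = 0.0027714 / 0.030818 ≈ 0.090
P(benign misconfiguration | evidence) = 0.00076205 / 0.030818 ≈ 0.025
P(cryptomining | evidence) = 0.021788 / 0.030818 ≈ 0.707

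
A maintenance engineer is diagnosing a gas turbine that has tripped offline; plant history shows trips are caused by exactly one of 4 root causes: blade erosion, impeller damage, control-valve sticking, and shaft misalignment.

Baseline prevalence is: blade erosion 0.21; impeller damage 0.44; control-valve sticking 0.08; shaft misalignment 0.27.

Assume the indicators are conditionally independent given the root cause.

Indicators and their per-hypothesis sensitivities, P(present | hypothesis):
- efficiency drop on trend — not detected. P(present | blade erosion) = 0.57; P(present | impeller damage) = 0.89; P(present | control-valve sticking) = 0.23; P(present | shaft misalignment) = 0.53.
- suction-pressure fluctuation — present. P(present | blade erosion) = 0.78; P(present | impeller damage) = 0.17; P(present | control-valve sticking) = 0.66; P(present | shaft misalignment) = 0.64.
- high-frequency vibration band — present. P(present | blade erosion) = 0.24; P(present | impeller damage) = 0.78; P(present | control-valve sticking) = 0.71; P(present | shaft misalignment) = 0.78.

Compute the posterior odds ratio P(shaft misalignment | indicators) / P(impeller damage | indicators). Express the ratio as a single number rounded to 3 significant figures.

9.87

Posterior odds equal prior odds times the likelihood ratio; only the two competing hypotheses matter (using 1 − P(present | H) for each absent indicator).
  shaft misalignment: 0.27 × (1 − 0.53) × 0.64 × 0.78 = 0.063348
  impeller damage: 0.44 × (1 − 0.89) × 0.17 × 0.78 = 0.0064178
Odds(shaft misalignment : impeller damage) = 0.063348 / 0.0064178 ≈ 9.87.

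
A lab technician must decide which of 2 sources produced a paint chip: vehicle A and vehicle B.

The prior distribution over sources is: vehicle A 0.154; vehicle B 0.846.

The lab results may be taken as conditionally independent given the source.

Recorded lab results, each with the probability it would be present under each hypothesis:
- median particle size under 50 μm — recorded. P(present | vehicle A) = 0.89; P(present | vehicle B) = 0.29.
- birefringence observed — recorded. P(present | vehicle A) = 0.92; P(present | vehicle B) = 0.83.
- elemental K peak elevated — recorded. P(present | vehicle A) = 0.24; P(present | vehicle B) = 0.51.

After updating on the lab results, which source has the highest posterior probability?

vehicle B

Multiply each prior by the joint likelihood of the lab result pattern:
  vehicle A: 0.154 × 0.89 × 0.92 × 0.24 = 0.030263
  vehicle B: 0.846 × 0.29 × 0.83 × 0.51 = 0.10385
The unnormalized weights sum to 0.13412.
P(vehicle A | evidence) ≈ 0.030263 / 0.13412 ≈ 0.226
P(vehicle B | evidence) ≈ 0.10385 / 0.13412 ≈ 0.774
The largest is 0.774, so vehicle B is most probable.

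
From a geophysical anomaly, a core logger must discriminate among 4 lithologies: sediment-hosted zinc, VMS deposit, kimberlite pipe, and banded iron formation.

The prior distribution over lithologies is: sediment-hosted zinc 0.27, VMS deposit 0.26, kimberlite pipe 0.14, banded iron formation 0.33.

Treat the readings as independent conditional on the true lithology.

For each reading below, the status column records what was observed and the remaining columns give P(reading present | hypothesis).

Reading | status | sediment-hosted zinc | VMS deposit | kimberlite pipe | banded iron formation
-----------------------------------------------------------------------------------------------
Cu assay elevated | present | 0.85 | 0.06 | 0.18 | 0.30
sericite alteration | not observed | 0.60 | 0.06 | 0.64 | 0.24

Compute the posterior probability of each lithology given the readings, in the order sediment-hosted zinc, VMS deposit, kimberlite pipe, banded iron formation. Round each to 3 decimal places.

By Bayes' rule with conditional independence, the unnormalized weight for each hypothesis is prior × ∏ likelihoods (using 1 − P(present | H) for each absent reading):
  sediment-hosted zinc: 0.27 × 0.85 × (1 − 0.60) = 0.0918
  VMS deposit: 0.26 × 0.06 × (1 − 0.06) = 0.014664
  kimberlite pipe: 0.14 × 0.18 × (1 − 0.64) = 0.009072
  banded iron formation: 0.33 × 0.30 × (1 − 0.24) = 0.07524
Marginal likelihood of the evidence = 0.19078.
P(sediment-hosted zinc | evidence) = 0.0918 / 0.19078 ≈ 0.481
P(VMS deposit | evidence) = 0.014664 / 0.19078 ≈ 0.077
P(kimberlite pipe | evidence) = 0.009072 / 0.19078 ≈ 0.048
P(banded iron formation | evidence) = 0.07524 / 0.19078 ≈ 0.394

0.481, 0.077, 0.048, 0.394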